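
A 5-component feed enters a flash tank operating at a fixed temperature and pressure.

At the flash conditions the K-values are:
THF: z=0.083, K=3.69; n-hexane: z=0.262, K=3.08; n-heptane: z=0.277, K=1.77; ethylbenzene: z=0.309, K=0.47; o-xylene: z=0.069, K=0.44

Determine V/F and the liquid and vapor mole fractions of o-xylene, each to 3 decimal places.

V/F = 0.884, x_o-xylene = 0.137, y_o-xylene = 0.060

Material balance + equilibrium reduce to Σ zᵢ(Kᵢ−1)/(1+V/F(Kᵢ−1)) = 0.
Check two-phase: ΣzᵢKᵢ = 1.779 > 1 and Σzᵢ/Kᵢ = 1.078 > 1, so g(0) = 0.779 > 0 and g(1) = -0.078 < 0.
Newton iteration, V/F⁰ = 0.5:
  V/F = 0.500: g = 0.2399, g' = -0.670 → V/F = 0.858
  V/F = 0.858: g = 0.0168, g' = -0.633 → V/F = 0.885
  V/F = 0.885: g = -0.0001, g' = -0.644 → V/F = 0.884
Converged at V/F = 0.884.
Compositions from xᵢ = zᵢ/(1+V/F(Kᵢ−1)), yᵢ = Kᵢxᵢ:
  THF: x = 0.025, y = 0.091
  n-hexane: x = 0.092, y = 0.284
  n-heptane: x = 0.165, y = 0.292
  ethylbenzene: x = 0.582, y = 0.273
  o-xylene: x = 0.137, y = 0.060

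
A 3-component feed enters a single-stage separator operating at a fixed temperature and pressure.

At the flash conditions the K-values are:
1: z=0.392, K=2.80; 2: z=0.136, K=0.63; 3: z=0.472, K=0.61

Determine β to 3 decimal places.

Iterate (Newton) starting at β = 0.5:
  β = 0.500: g = 0.0810, g' = -0.491 → β = 0.665
  β = 0.665: g = 0.0059, g' = -0.427 → β = 0.679
Converged at β = 0.679.

β = 0.679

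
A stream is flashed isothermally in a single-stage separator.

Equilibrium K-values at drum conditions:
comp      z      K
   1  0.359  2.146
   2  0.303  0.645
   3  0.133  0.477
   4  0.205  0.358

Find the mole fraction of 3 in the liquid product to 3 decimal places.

Newton iteration, ψ⁰ = 0.33:
  ψ = 0.330: g = -0.0744, g' = -0.486 → ψ = 0.177
  ψ = 0.177: g = 0.0021, g' = -0.521 → ψ = 0.181
Converged at ψ = 0.181.
Compositions from xᵢ = zᵢ/(1+ψ(Kᵢ−1)), yᵢ = Kᵢxᵢ:
  1: x = 0.297, y = 0.638
  2: x = 0.324, y = 0.209
  3: x = 0.147, y = 0.070
  4: x = 0.232, y = 0.083

x_3 = 0.147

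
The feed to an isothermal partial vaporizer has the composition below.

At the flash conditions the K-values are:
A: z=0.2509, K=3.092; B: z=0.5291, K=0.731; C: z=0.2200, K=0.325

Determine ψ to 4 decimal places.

Newton–Raphson from ψ = 0.65:
  ψ = 0.6500: g = -0.21465, g' = -0.5716 → ψ = 0.2745
  ψ = 0.2745: g = -0.00253, g' = -0.6387 → ψ = 0.2705
Converged at ψ = 0.2705.

ψ = 0.2705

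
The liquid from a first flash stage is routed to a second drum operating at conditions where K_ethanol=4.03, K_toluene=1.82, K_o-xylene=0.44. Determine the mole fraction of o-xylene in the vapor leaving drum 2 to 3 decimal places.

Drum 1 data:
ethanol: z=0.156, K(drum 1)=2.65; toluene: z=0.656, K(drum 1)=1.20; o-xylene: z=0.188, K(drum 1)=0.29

y_o-xylene (drum 2) = 0.277

Drum 1:
Let ψ₁ = V/F and solve Σ zᵢ(Kᵢ−1)/(1+ψ₁(Kᵢ−1)) = 0.
g(0) = ΣzᵢKᵢ − 1 = 0.255 and g(1) = 1 − Σzᵢ/Kᵢ = -0.254, so a root lies in (0, 1).
Newton iteration, ψ₁⁰ = 0.5:
  ψ₁ = 0.500: g = 0.0534, g' = -0.377 → ψ₁ = 0.642
  ψ₁ = 0.642: g = -0.0038, g' = -0.440 → ψ₁ = 0.633
Converged at ψ₁ = 0.633.
Drum-1 compositions:
  ethanol: x = 0.076, y = 0.202
  toluene: x = 0.582, y = 0.699
  o-xylene: x = 0.341, y = 0.099
Drum-2 feed = drum-1 liquid: z₂ = (0.0763, 0.5823, 0.3414).
Drum 2:
Rachford–Rice: g(ψ₂) = Σ zᵢ(Kᵢ−1)/(1+ψ₂(Kᵢ−1)) = 0.
Feasibility: ΣzᵢKᵢ = 1.518, Σzᵢ/Kᵢ = 1.115 — both > 1, two phases present.
Newton iteration, ψ₂⁰ = 0.5:
  ψ₂ = 0.500: g = 0.1651, g' = -0.514 → ψ₂ = 0.821
  ψ₂ = 0.821: g = -0.0022, g' = -0.564 → ψ₂ = 0.817
Converged at ψ₂ = 0.817.
  ethanol: x = 0.022, y = 0.088
  toluene: x = 0.349, y = 0.635
  o-xylene: x = 0.629, y = 0.277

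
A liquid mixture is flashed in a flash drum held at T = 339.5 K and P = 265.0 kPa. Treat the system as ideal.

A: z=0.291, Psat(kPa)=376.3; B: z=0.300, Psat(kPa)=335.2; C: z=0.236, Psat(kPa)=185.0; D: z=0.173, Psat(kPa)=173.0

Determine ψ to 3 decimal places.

ψ = 0.629

Raoult's law: Kᵢ = Pᵢˢᵃᵗ/P = Pᵢˢᵃᵗ/265.0.
  K_A = 376.3/265.0 = 1.42000, K_B = 335.2/265.0 = 1.26491, K_C = 185.0/265.0 = 0.69811, K_D = 173.0/265.0 = 0.65283
Let ψ = V/F and solve Σ zᵢ(Kᵢ−1)/(1+ψ(Kᵢ−1)) = 0.
Check two-phase: ΣzᵢKᵢ = 1.070 > 1 and Σzᵢ/Kᵢ = 1.045 > 1, so g(0) = 0.070 > 0 and g(1) = -0.045 < 0.
Newton iteration, ψ⁰ = 0.5:
  ψ = 0.500: g = 0.0146, g' = -0.112 → ψ = 0.631
  ψ = 0.631: g = -0.0002, g' = -0.115 → ψ = 0.629
Converged at ψ = 0.629.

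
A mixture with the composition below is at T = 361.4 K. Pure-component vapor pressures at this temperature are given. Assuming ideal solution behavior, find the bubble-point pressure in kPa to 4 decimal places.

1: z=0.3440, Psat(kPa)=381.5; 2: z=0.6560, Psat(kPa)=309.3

Pbub = 334.1368 kPa

At the bubble point ψ → 0, so ΣzᵢKᵢ = 1 with Kᵢ = Pᵢˢᵃᵗ/P ⇒ P = ΣzᵢPᵢˢᵃᵗ.
P = 0.3440·381.5 + 0.6560·309.3 = 334.1368 kPa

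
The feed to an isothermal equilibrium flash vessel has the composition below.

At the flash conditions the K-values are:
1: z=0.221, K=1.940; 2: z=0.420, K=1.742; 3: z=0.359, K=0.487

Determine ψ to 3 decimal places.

Newton–Raphson from ψ = 0.5:
  ψ = 0.500: g = 0.1209, g' = -0.384 → ψ = 0.815
  ψ = 0.815: g = -0.0045, g' = -0.431 → ψ = 0.804
Converged at ψ = 0.804.

ψ = 0.804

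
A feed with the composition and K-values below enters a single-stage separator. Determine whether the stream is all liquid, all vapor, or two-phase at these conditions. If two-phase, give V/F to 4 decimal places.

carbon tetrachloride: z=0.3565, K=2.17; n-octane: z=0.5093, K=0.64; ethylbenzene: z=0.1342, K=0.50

two-phase, V/F = 0.3627

ΣzᵢKᵢ = 1.1667; Σzᵢ/Kᵢ = 1.2285.
Both exceed 1, so a two-phase solution exists.
Newton iteration, ψ⁰ = 0.44:
  ψ = 0.4400: g = -0.02853, g' = -0.3610 → ψ = 0.3610
  ψ = 0.3610: g = 0.00064, g' = -0.3784 → ψ = 0.3627
Converged at ψ = 0.3627.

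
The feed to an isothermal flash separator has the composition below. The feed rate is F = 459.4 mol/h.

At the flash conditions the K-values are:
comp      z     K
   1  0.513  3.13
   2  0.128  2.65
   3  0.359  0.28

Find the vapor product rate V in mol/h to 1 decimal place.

Rachford–Rice: g(V/F) = Σ zᵢ(Kᵢ−1)/(1+V/F(Kᵢ−1)) = 0.
g(0) = ΣzᵢKᵢ − 1 = 1.045 and g(1) = 1 − Σzᵢ/Kᵢ = -0.494, so a root lies in (0, 1).
Newton iteration, V/F⁰ = 0.5:
  V/F = 0.500: g = 0.2410, g' = -1.105 → V/F = 0.718
  V/F = 0.718: g = -0.0066, g' = -1.235 → V/F = 0.713
Converged at V/F = 0.713.
Then V = V/F·F = 0.7128·459.4 = 327.4 mol/h and L = F − V = 132.0 mol/h.

V = 327.4 mol/h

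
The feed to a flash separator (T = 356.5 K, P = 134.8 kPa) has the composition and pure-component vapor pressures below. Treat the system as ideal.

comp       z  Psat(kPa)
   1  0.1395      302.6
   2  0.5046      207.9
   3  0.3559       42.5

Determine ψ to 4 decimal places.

Raoult's law: Kᵢ = Pᵢˢᵃᵗ/P = Pᵢˢᵃᵗ/134.8.
  K_1 = 302.6/134.8 = 2.244807, K_2 = 207.9/134.8 = 1.542285, K_3 = 42.5/134.8 = 0.315282
Let ψ = V/F and solve Σ zᵢ(Kᵢ−1)/(1+ψ(Kᵢ−1)) = 0.
g(0) = ΣzᵢKᵢ − 1 = 0.2036 and g(1) = 1 − Σzᵢ/Kᵢ = -0.5182, so a root lies in (0, 1).
Newton iteration, ψ⁰ = 0.32:
  ψ = 0.3200: g = 0.04529, g' = -0.4919 → ψ = 0.4121
  ψ = 0.4121: g = -0.00104, g' = -0.5174 → ψ = 0.4101
Converged at ψ = 0.4101.

ψ = 0.4101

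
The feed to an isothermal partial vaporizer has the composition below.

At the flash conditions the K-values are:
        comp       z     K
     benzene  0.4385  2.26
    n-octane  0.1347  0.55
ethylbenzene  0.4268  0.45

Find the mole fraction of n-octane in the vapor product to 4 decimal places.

y_n-octane = 0.0897

Material balance + equilibrium reduce to Σ zᵢ(Kᵢ−1)/(1+β(Kᵢ−1)) = 0.
Check two-phase: ΣzᵢKᵢ = 1.2572 > 1 and Σzᵢ/Kᵢ = 1.3874 > 1, so g(0) = 0.2572 > 0 and g(1) = -0.3874 < 0.
Newton iteration, β⁰ = 0.5:
  β = 0.5000: g = -0.06303, g' = -0.5531 → β = 0.3860
  β = 0.3860: g = 0.00034, g' = -0.5631 → β = 0.3866
Converged at β = 0.3866.
Compositions from xᵢ = zᵢ/(1+β(Kᵢ−1)), yᵢ = Kᵢxᵢ:
  benzene: x = 0.2949, y = 0.6664
  n-octane: x = 0.1631, y = 0.0897
  ethylbenzene: x = 0.5421, y = 0.2439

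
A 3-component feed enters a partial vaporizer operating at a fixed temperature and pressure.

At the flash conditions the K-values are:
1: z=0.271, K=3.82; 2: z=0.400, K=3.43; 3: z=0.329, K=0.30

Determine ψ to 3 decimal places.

Iterate (Newton) starting at ψ = 0.55:
  ψ = 0.550: g = 0.3411, g' = -1.190 → ψ = 0.837
  ψ = 0.837: g = -0.0078, g' = -1.387 → ψ = 0.831
Converged at ψ = 0.831.

ψ = 0.831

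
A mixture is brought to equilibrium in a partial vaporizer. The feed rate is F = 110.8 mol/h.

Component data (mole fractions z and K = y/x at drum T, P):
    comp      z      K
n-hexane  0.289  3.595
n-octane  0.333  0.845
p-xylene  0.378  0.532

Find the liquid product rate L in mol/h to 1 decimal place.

Newton iteration, ψ⁰ = 0.35:
  ψ = 0.350: g = 0.1269, g' = -0.662 → ψ = 0.542
  ψ = 0.542: g = 0.0184, g' = -0.494 → ψ = 0.579
  ψ = 0.579: g = 0.0003, g' = -0.476 → ψ = 0.580
Converged at ψ = 0.580.
Then V = ψ·F = 0.5797·110.8 = 64.2 mol/h and L = F − V = 46.6 mol/h.

L = 46.6 mol/h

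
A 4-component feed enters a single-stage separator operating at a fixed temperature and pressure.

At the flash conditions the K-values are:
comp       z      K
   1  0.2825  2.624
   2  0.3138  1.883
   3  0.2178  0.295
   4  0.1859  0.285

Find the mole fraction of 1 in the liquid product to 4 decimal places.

x_1 = 0.1557

Rachford–Rice: g(V/F) = Σ zᵢ(Kᵢ−1)/(1+V/F(Kᵢ−1)) = 0.
Check two-phase: ΣzᵢKᵢ = 1.4494 > 1 and Σzᵢ/Kᵢ = 1.6649 > 1, so g(0) = 0.4494 > 0 and g(1) = -0.6649 < 0.
Iterate (Newton) starting at V/F = 0.5:
  V/F = 0.5000: g = 0.00139, g' = -0.8331 → V/F = 0.5017
Converged at V/F = 0.5017.
Compositions from xᵢ = zᵢ/(1+V/F(Kᵢ−1)), yᵢ = Kᵢxᵢ:
  1: x = 0.1557, y = 0.4085
  2: x = 0.2175, y = 0.4095
  3: x = 0.3370, y = 0.0994
  4: x = 0.2899, y = 0.0826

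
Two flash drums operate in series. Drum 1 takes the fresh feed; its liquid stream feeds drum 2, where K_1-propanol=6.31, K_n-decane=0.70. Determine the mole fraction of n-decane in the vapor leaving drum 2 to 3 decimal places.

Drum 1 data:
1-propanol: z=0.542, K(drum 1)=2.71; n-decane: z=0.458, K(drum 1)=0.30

Drum 1:
Binary case is linear: z₁(K₁−1)(1+ψ₁(K₂−1)) + z₂(K₂−1)(1+ψ₁(K₁−1)) = 0
⇒ ψ₁ = [z₁(K₁−1)+z₂(K₂−1)] / [−(K₁−1)(K₂−1)] = 0.6062/1.1970 = 0.506
Drum-1 compositions:
  1-propanol: x = 0.290, y = 0.787
  n-decane: x = 0.710, y = 0.213
Drum-2 feed = drum-1 liquid: z₂ = (0.2905, 0.7095).
Drum 2:
Newton–Raphson from ψ₂ = 0.5:
  ψ₂ = 0.500: g = 0.1715, g' = -0.701 → ψ₂ = 0.745
  ψ₂ = 0.745: g = 0.0373, g' = -0.440 → ψ₂ = 0.829
  ψ₂ = 0.829: g = 0.0021, g' = -0.394 → ψ₂ = 0.835
Converged at ψ₂ = 0.835.
  1-propanol: x = 0.053, y = 0.337
  n-decane: x = 0.947, y = 0.663

y_n-decane (drum 2) = 0.663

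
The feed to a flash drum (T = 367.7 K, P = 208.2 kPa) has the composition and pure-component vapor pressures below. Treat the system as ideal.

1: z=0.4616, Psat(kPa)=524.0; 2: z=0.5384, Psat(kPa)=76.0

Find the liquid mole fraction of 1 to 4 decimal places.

Raoult's law: Kᵢ = Pᵢˢᵃᵗ/P = Pᵢˢᵃᵗ/208.2.
  K_1 = 524.0/208.2 = 2.516811, K_2 = 76.0/208.2 = 0.365034
Let ψ = V/F and solve Σ zᵢ(Kᵢ−1)/(1+ψ(Kᵢ−1)) = 0.
Check two-phase: ΣzᵢKᵢ = 1.3583 > 1 and Σzᵢ/Kᵢ = 1.6583 > 1, so g(0) = 0.3583 > 0 and g(1) = -0.6583 < 0.
Binary case is linear: z₁(K₁−1)(1+ψ(K₂−1)) + z₂(K₂−1)(1+ψ(K₁−1)) = 0
⇒ ψ = [z₁(K₁−1)+z₂(K₂−1)] / [−(K₁−1)(K₂−1)] = 0.35829/0.96312 = 0.3720
Compositions from xᵢ = zᵢ/(1+ψ(Kᵢ−1)), yᵢ = Kᵢxᵢ:
  1: x = 0.2951, y = 0.7427
  2: x = 0.7049, y = 0.2573

x_1 = 0.2951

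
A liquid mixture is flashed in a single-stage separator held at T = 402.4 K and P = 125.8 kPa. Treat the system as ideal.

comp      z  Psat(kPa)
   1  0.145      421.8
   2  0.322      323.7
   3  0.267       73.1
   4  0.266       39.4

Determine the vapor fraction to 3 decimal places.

Raoult's law: Kᵢ = Pᵢˢᵃᵗ/P = Pᵢˢᵃᵗ/125.8.
  K_1 = 421.8/125.8 = 3.35294, K_2 = 323.7/125.8 = 2.57313, K_3 = 73.1/125.8 = 0.58108, K_4 = 39.4/125.8 = 0.31320
Material balance + equilibrium reduce to Σ zᵢ(Kᵢ−1)/(1+ψ(Kᵢ−1)) = 0.
Check two-phase: ΣzᵢKᵢ = 1.553 > 1 and Σzᵢ/Kᵢ = 1.477 > 1, so g(0) = 0.553 > 0 and g(1) = -0.477 < 0.
Newton–Raphson from ψ = 0.5:
  ψ = 0.500: g = 0.0206, g' = -0.785 → ψ = 0.526
Converged at ψ = 0.526.

ψ = 0.526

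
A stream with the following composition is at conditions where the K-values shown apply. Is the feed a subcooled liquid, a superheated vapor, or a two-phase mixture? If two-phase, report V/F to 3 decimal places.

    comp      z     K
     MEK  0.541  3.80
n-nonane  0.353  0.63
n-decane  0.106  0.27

ΣzᵢKᵢ = 2.307; Σzᵢ/Kᵢ = 1.095.
Both exceed 1, so a two-phase solution exists.
Let ψ = V/F and solve Σ zᵢ(Kᵢ−1)/(1+ψ(Kᵢ−1)) = 0.
Newton–Raphson from ψ = 0.5:
  ψ = 0.500: g = 0.3491, g' = -0.949 → ψ = 0.868
  ψ = 0.868: g = 0.0382, g' = -0.886 → ψ = 0.911
  ψ = 0.911: g = -0.0013, g' = -0.950 → ψ = 0.910
Converged at ψ = 0.910.

two-phase, V/F = 0.910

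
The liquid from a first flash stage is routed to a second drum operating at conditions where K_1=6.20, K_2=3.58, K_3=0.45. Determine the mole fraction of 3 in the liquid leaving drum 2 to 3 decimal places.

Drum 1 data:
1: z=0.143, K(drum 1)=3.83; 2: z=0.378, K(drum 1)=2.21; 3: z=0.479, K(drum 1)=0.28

Drum 1:
Newton iteration, ψ₁⁰ = 0.5:
  ψ₁ = 0.500: g = -0.0863, g' = -1.017 → ψ₁ = 0.415
  ψ₁ = 0.415: g = -0.0014, g' = -0.993 → ψ₁ = 0.414
Converged at ψ₁ = 0.414.
Drum-1 compositions:
  1: x = 0.066, y = 0.252
  2: x = 0.252, y = 0.557
  3: x = 0.682, y = 0.191
Drum-2 feed = drum-1 liquid: z₂ = (0.0659, 0.2519, 0.6822).
Drum 2:
Material balance + equilibrium reduce to Σ zᵢ(Kᵢ−1)/(1+ψ₂(Kᵢ−1)) = 0.
Feasibility: ΣzᵢKᵢ = 1.617, Σzᵢ/Kᵢ = 1.597 — both > 1, two phases present.
Newton iteration, ψ₂⁰ = 0.37:
  ψ₂ = 0.370: g = -0.0215, g' = -0.973 → ψ₂ = 0.348
Converged at ψ₂ = 0.348.
  1: x = 0.023, y = 0.145
  2: x = 0.133, y = 0.475
  3: x = 0.844, y = 0.380

x_3 (drum 2) = 0.844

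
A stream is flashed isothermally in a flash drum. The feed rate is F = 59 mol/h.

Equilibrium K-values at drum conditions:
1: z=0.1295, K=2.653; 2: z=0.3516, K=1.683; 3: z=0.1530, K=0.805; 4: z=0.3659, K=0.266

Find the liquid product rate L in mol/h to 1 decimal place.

L = 44.6 mol/h

Rachford–Rice: g(β) = Σ zᵢ(Kᵢ−1)/(1+β(Kᵢ−1)) = 0.
Check two-phase: ΣzᵢKᵢ = 1.1558 > 1 and Σzᵢ/Kᵢ = 1.8234 > 1, so g(0) = 0.1558 > 0 and g(1) = -0.8234 < 0.
Iterate (Newton) starting at β = 0.5:
  β = 0.5000: g = -0.16113, g' = -0.6963 → β = 0.2686
  β = 0.2686: g = -0.01485, g' = -0.5991 → β = 0.2438
Converged at β = 0.2438.
Then V = β·F = 0.2438·59 = 14.4 mol/h and L = F − V = 44.6 mol/h.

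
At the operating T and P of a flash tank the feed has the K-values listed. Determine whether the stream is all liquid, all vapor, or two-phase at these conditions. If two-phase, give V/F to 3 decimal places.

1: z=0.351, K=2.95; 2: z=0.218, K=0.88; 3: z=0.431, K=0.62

two-phase, V/F = 0.809

ΣzᵢKᵢ = 1.495; Σzᵢ/Kᵢ = 1.062.
Both exceed 1, so a two-phase solution exists.
Newton–Raphson from ψ = 0.5:
  ψ = 0.500: g = 0.1165, g' = -0.441 → ψ = 0.764
  ψ = 0.764: g = 0.0152, g' = -0.343 → ψ = 0.809
Converged at ψ = 0.809.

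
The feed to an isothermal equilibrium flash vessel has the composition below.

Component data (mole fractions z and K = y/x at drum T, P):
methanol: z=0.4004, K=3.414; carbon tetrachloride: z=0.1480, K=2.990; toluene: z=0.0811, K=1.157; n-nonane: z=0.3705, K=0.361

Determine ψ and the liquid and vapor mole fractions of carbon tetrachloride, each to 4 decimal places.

ψ = 0.7697, x_carbon tetrachloride = 0.0585, y_carbon tetrachloride = 0.1748

Let ψ = V/F and solve Σ zᵢ(Kᵢ−1)/(1+ψ(Kᵢ−1)) = 0.
Check two-phase: ΣzᵢKᵢ = 2.0371 > 1 and Σzᵢ/Kᵢ = 1.2632 > 1, so g(0) = 1.0371 > 0 and g(1) = -0.2632 < 0.
Iterate (Newton) starting at ψ = 0.5:
  ψ = 0.5000: g = 0.24948, g' = -0.9547 → ψ = 0.7613
  ψ = 0.7613: g = 0.00804, g' = -0.9577 → ψ = 0.7697
Converged at ψ = 0.7697.
Compositions from xᵢ = zᵢ/(1+ψ(Kᵢ−1)), yᵢ = Kᵢxᵢ:
  methanol: x = 0.1401, y = 0.4783
  carbon tetrachloride: x = 0.0585, y = 0.1748
  toluene: x = 0.0724, y = 0.0837
  n-nonane: x = 0.7291, y = 0.2632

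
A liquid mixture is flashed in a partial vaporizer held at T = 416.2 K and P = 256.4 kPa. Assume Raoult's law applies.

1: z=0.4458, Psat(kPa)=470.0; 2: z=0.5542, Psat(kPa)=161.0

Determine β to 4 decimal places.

Raoult's law: Kᵢ = Pᵢˢᵃᵗ/P = Pᵢˢᵃᵗ/256.4.
  K_1 = 470.0/256.4 = 1.833073, K_2 = 161.0/256.4 = 0.627925
Let β = V/F and solve Σ zᵢ(Kᵢ−1)/(1+β(Kᵢ−1)) = 0.
Check two-phase: ΣzᵢKᵢ = 1.1652 > 1 and Σzᵢ/Kᵢ = 1.1258 > 1, so g(0) = 0.1652 > 0 and g(1) = -0.1258 < 0.
Binary case is linear: z₁(K₁−1)(1+β(K₂−1)) + z₂(K₂−1)(1+β(K₁−1)) = 0
⇒ β = [z₁(K₁−1)+z₂(K₂−1)] / [−(K₁−1)(K₂−1)] = 0.16518/0.30997 = 0.5329

β = 0.5329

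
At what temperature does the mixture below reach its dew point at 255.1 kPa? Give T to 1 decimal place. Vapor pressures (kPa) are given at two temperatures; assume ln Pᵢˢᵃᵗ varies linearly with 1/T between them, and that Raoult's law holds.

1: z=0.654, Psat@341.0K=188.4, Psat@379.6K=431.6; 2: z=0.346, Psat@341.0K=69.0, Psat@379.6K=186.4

Dew-point temperature: Σzᵢ·P/Pᵢˢᵃᵗ(T) = 1. Interpolate ln Pᵢˢᵃᵗ = aᵢ + bᵢ/T.
  T = 341.0 K: ΣzᵢP/Pᵢˢᵃᵗ = 2.1647
  T = 379.6 K: ΣzᵢP/Pᵢˢᵃᵗ = 0.8601
  T = 360.3 K: ΣzᵢP/Pᵢˢᵃᵗ = 1.3301
  T = 370.0 K: ΣzᵢP/Pᵢˢᵃᵗ = 1.0621
  T = 374.8 K: ΣzᵢP/Pᵢˢᵃᵗ = 0.9544
  T = 372.4 K: ΣzᵢP/Pᵢˢᵃᵗ = 1.0065
Interpolating between 372.4 K and 374.8 K gives T ≈ 372.7 K.

T = 372.7 K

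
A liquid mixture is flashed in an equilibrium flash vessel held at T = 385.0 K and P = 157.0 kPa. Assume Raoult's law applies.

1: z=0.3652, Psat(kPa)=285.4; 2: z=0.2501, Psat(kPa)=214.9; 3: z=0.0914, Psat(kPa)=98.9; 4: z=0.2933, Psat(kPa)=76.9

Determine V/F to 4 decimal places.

Raoult's law: Kᵢ = Pᵢˢᵃᵗ/P = Pᵢˢᵃᵗ/157.0.
  K_1 = 285.4/157.0 = 1.817834, K_2 = 214.9/157.0 = 1.368790, K_3 = 98.9/157.0 = 0.629936, K_4 = 76.9/157.0 = 0.489809
Rachford–Rice: g(V/F) = Σ zᵢ(Kᵢ−1)/(1+V/F(Kᵢ−1)) = 0.
Check two-phase: ΣzᵢKᵢ = 1.2074 > 1 and Σzᵢ/Kᵢ = 1.1275 > 1, so g(0) = 0.2074 > 0 and g(1) = -0.1275 < 0.
Iterate (Newton) starting at V/F = 0.57:
  V/F = 0.5700: g = 0.02606, g' = -0.3088 → V/F = 0.6544
  V/F = 0.6544: g = -0.00042, g' = -0.3196 → V/F = 0.6531
Converged at V/F = 0.6531.

V/F = 0.6531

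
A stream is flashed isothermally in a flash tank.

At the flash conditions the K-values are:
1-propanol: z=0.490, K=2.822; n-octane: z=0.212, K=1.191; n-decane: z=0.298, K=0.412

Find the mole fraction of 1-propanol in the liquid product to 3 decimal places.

Iterate (Newton) starting at β = 0.5:
  β = 0.500: g = 0.2559, g' = -0.659 → β = 0.889
  β = 0.889: g = 0.0085, g' = -0.695 → β = 0.901
Converged at β = 0.901.
Compositions from xᵢ = zᵢ/(1+β(Kᵢ−1)), yᵢ = Kᵢxᵢ:
  1-propanol: x = 0.186, y = 0.524
  n-octane: x = 0.181, y = 0.215
  n-decane: x = 0.634, y = 0.261

x_1-propanol = 0.186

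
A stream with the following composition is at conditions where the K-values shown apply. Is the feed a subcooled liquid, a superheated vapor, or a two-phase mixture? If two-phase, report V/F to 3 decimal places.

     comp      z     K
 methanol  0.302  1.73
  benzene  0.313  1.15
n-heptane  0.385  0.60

two-phase, V/F = 0.567

ΣzᵢKᵢ = 1.113; Σzᵢ/Kᵢ = 1.088.
Both exceed 1, so a two-phase solution exists.
Let ψ = V/F and solve Σ zᵢ(Kᵢ−1)/(1+ψ(Kᵢ−1)) = 0.
Iterate (Newton) starting at ψ = 0.5:
  ψ = 0.500: g = 0.0127, g' = -0.189 → ψ = 0.567
Converged at ψ = 0.567.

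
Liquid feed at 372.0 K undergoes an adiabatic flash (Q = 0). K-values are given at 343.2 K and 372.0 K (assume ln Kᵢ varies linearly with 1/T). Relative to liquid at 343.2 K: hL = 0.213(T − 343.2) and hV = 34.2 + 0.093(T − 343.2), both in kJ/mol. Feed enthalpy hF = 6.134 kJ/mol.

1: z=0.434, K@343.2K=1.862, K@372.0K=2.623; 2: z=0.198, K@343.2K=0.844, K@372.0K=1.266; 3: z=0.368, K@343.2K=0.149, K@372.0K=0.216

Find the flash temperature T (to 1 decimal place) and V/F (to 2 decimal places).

T = 348.2 K, V/F = 0.15

Adiabatic flash: solve Rachford–Rice at each trial T, then check hF = ψ·hV(T) + (1−ψ)·hL(T).
  T = 343.2 K: K = (1.862, 0.844, 0.149), RR gives ψ = 0.051, H_out = 1.735 kJ/mol
  T = 372.0 K: K = (2.623, 1.266, 0.216), RR gives ψ = 0.459, H_out = 20.243 kJ/mol
  T = 357.6 K: K = (2.225, 1.042, 0.181), RR gives ψ = 0.297, H_out = 12.699 kJ/mol
  T = 350.4 K: K = (2.039, 0.940, 0.164), RR gives ψ = 0.189, H_out = 7.825 kJ/mol
  T = 346.8 K: K = (1.950, 0.891, 0.157), RR gives ψ = 0.124, H_out = 4.966 kJ/mol
  T = 348.6 K: K = (1.994, 0.915, 0.160), RR gives ψ = 0.158, H_out = 6.437 kJ/mol
Linear interpolation between T = 346.8 (H_out = 4.966) and T = 348.6 (H_out = 6.437) on hF = 6.134 gives T ≈ 348.2 K, at which ψ = 0.15.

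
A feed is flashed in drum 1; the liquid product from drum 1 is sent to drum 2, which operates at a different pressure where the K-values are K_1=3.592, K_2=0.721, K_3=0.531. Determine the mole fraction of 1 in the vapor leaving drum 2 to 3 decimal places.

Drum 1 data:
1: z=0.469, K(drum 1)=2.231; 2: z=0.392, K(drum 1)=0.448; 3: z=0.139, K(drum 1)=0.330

y_1 (drum 2) = 0.414

Drum 1:
Rachford–Rice: g(ψ₁) = Σ zᵢ(Kᵢ−1)/(1+ψ₁(Kᵢ−1)) = 0.
g(0) = ΣzᵢKᵢ − 1 = 0.268 and g(1) = 1 − Σzᵢ/Kᵢ = -0.506, so a root lies in (0, 1).
Newton iteration, ψ₁⁰ = 0.5:
  ψ₁ = 0.500: g = -0.0815, g' = -0.641 → ψ₁ = 0.373
  ψ₁ = 0.373: g = -0.0009, g' = -0.634 → ψ₁ = 0.371
Converged at ψ₁ = 0.371.
Drum-1 compositions:
  1: x = 0.322, y = 0.718
  2: x = 0.493, y = 0.221
  3: x = 0.185, y = 0.061
Drum-2 feed = drum-1 liquid: z₂ = (0.3218, 0.4931, 0.1851).
Drum 2:
Newton iteration, ψ₂⁰ = 0.5:
  ψ₂ = 0.500: g = 0.0901, g' = -0.531 → ψ₂ = 0.669
  ψ₂ = 0.669: g = 0.0093, g' = -0.434 → ψ₂ = 0.691
Converged at ψ₂ = 0.691.
  1: x = 0.115, y = 0.414
  2: x = 0.611, y = 0.440
  3: x = 0.274, y = 0.145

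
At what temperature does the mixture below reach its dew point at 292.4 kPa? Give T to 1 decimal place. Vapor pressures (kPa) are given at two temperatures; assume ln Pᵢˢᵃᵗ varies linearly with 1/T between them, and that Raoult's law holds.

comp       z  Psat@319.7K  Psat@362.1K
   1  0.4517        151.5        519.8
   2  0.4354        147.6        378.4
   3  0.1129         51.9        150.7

Dew-point temperature: Σzᵢ·P/Pᵢˢᵃᵗ(T) = 1. Interpolate ln Pᵢˢᵃᵗ = aᵢ + bᵢ/T.
  T = 319.7 K: ΣzᵢP/Pᵢˢᵃᵗ = 2.3704
  T = 362.1 K: ΣzᵢP/Pᵢˢᵃᵗ = 0.8096
  T = 340.9 K: ΣzᵢP/Pᵢˢᵃᵗ = 1.3372
  T = 351.5 K: ΣzᵢP/Pᵢˢᵃᵗ = 1.0322
  T = 356.8 K: ΣzᵢP/Pᵢˢᵃᵗ = 0.9124
  T = 354.1 K: ΣzᵢP/Pᵢˢᵃᵗ = 0.9711
  T = 352.8 K: ΣzᵢP/Pᵢˢᵃᵗ = 1.0011
Interpolating between 352.8 K and 354.1 K gives T ≈ 352.8 K.

T = 352.8 K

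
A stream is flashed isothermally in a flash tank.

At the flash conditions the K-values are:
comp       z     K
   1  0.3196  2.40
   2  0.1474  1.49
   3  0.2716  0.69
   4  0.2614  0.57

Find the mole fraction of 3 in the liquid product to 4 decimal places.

Material balance + equilibrium reduce to Σ zᵢ(Kᵢ−1)/(1+β(Kᵢ−1)) = 0.
g(0) = ΣzᵢKᵢ − 1 = 0.3231 and g(1) = 1 − Σzᵢ/Kᵢ = -0.0843, so a root lies in (0, 1).
Newton–Raphson from β = 0.5:
  β = 0.5000: g = 0.07839, g' = -0.3546 → β = 0.7211
  β = 0.7211: g = 0.00468, g' = -0.3193 → β = 0.7357
  β = 0.7357: g = 0.00001, g' = -0.3183 → β = 0.7358
Converged at β = 0.7358.
Compositions from xᵢ = zᵢ/(1+β(Kᵢ−1)), yᵢ = Kᵢxᵢ:
  1: x = 0.1574, y = 0.3778
  2: x = 0.1083, y = 0.1614
  3: x = 0.3519, y = 0.2428
  4: x = 0.3824, y = 0.2180

x_3 = 0.3519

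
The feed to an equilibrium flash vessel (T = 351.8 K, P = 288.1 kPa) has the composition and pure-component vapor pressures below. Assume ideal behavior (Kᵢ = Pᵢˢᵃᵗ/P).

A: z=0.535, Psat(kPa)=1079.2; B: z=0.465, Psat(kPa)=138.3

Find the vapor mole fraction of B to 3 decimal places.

y_B = 0.404

Raoult's law: Kᵢ = Pᵢˢᵃᵗ/P = Pᵢˢᵃᵗ/288.1.
  K_A = 1079.2/288.1 = 3.74592, K_B = 138.3/288.1 = 0.48004
Let ψ = V/F and solve Σ zᵢ(Kᵢ−1)/(1+ψ(Kᵢ−1)) = 0.
g(0) = ΣzᵢKᵢ − 1 = 1.227 and g(1) = 1 − Σzᵢ/Kᵢ = -0.111, so a root lies in (0, 1).
Binary case is linear: z₁(K₁−1)(1+ψ(K₂−1)) + z₂(K₂−1)(1+ψ(K₁−1)) = 0
⇒ ψ = [z₁(K₁−1)+z₂(K₂−1)] / [−(K₁−1)(K₂−1)] = 1.2273/1.4278 = 0.860
Compositions from xᵢ = zᵢ/(1+ψ(Kᵢ−1)), yᵢ = Kᵢxᵢ:
  A: x = 0.159, y = 0.596
  B: x = 0.841, y = 0.404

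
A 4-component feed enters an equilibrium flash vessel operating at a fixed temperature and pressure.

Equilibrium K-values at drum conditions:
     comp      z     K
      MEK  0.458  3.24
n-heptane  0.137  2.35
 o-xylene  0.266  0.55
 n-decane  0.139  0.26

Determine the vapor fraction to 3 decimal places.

Let ψ = V/F and solve Σ zᵢ(Kᵢ−1)/(1+ψ(Kᵢ−1)) = 0.
Check two-phase: ΣzᵢKᵢ = 1.988 > 1 and Σzᵢ/Kᵢ = 1.218 > 1, so g(0) = 0.988 > 0 and g(1) = -0.218 < 0.
Newton iteration, ψ⁰ = 0.5:
  ψ = 0.500: g = 0.2766, g' = -0.882 → ψ = 0.814
  ψ = 0.814: g = 0.0042, g' = -0.960 → ψ = 0.818
Converged at ψ = 0.818.

ψ = 0.818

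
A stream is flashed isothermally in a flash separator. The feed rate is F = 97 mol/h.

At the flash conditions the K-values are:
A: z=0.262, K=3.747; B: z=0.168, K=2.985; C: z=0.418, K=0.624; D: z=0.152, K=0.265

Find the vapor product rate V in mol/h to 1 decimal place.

Iterate (Newton) starting at V/F = 0.6:
  V/F = 0.600: g = 0.0212, g' = -0.781 → V/F = 0.627
Converged at V/F = 0.627.
Then V = V/F·F = 0.6271·97 = 60.8 mol/h and L = F − V = 36.2 mol/h.

V = 60.8 mol/h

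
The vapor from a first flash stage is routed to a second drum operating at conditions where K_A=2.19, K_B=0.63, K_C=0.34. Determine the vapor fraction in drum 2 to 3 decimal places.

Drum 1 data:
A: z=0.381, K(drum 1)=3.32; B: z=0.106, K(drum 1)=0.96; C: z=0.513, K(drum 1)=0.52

Drum 1:
Let ψ₁ = V/F and solve Σ zᵢ(Kᵢ−1)/(1+ψ₁(Kᵢ−1)) = 0.
Check two-phase: ΣzᵢKᵢ = 1.633 > 1 and Σzᵢ/Kᵢ = 1.212 > 1, so g(0) = 0.633 > 0 and g(1) = -0.212 < 0.
Newton iteration, ψ₁⁰ = 0.36:
  ψ₁ = 0.360: g = 0.1797, g' = -0.782 → ψ₁ = 0.590
  ψ₁ = 0.590: g = 0.0254, g' = -0.596 → ψ₁ = 0.632
  ψ₁ = 0.632: g = 0.0003, g' = -0.581 → ψ₁ = 0.633
Converged at ψ₁ = 0.633.
Drum-1 compositions:
  A: x = 0.154, y = 0.512
  B: x = 0.109, y = 0.104
  C: x = 0.737, y = 0.383
Drum-2 feed = drum-1 vapor: z₂ = (0.5124, 0.1044, 0.3832).
Drum 2:
Let ψ₂ = V/F and solve Σ zᵢ(Kᵢ−1)/(1+ψ₂(Kᵢ−1)) = 0.
g(0) = ΣzᵢKᵢ − 1 = 0.318 and g(1) = 1 − Σzᵢ/Kᵢ = -0.527, so a root lies in (0, 1).
Newton iteration, ψ₂⁰ = 0.53:
  ψ₂ = 0.530: g = -0.0631, g' = -0.690 → ψ₂ = 0.439
  ψ₂ = 0.439: g = -0.0014, g' = -0.664 → ψ₂ = 0.436
Converged at ψ₂ = 0.436.
  A: x = 0.337, y = 0.739
  B: x = 0.125, y = 0.078
  C: x = 0.538, y = 0.183

V/F (drum 2) = 0.436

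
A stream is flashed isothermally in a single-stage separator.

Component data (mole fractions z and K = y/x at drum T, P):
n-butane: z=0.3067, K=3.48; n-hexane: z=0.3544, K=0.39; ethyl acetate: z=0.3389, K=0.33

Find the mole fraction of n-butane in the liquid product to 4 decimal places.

x_n-butane = 0.2050

Let ψ = V/F and solve Σ zᵢ(Kᵢ−1)/(1+ψ(Kᵢ−1)) = 0.
Check two-phase: ΣzᵢKᵢ = 1.3174 > 1 and Σzᵢ/Kᵢ = 2.0238 > 1, so g(0) = 0.3174 > 0 and g(1) = -1.0238 < 0.
Iterate (Newton) starting at ψ = 0.33:
  ψ = 0.3300: g = -0.14390, g' = -1.0280 → ψ = 0.1900
  ψ = 0.1900: g = 0.01228, g' = -1.2399 → ψ = 0.1999
  ψ = 0.1999: g = 0.00011, g' = -1.2170 → ψ = 0.2000
Converged at ψ = 0.2000.
Compositions from xᵢ = zᵢ/(1+ψ(Kᵢ−1)), yᵢ = Kᵢxᵢ:
  n-butane: x = 0.2050, y = 0.7134
  n-hexane: x = 0.4036, y = 0.1574
  ethyl acetate: x = 0.3913, y = 0.1291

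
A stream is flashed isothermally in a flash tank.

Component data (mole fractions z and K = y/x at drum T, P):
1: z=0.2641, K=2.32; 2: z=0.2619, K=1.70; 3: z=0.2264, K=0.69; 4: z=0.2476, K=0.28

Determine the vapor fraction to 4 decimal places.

ψ = 0.4726

Rachford–Rice: g(ψ) = Σ zᵢ(Kᵢ−1)/(1+ψ(Kᵢ−1)) = 0.
Feasibility: ΣzᵢKᵢ = 1.2835, Σzᵢ/Kᵢ = 1.4803 — both > 1, two phases present.
Newton iteration, ψ⁰ = 0.5:
  ψ = 0.5000: g = -0.01580, g' = -0.5812 → ψ = 0.4728
  ψ = 0.4728: g = -0.00013, g' = -0.5718 → ψ = 0.4726
Converged at ψ = 0.4726.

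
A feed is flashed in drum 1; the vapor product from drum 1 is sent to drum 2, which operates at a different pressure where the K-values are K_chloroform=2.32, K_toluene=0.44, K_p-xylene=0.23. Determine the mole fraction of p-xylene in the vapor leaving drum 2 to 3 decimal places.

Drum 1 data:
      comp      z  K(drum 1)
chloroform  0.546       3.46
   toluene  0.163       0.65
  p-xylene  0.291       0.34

Drum 1:
Newton iteration, ψ₁⁰ = 0.34:
  ψ₁ = 0.340: g = 0.4190, g' = -1.216 → ψ₁ = 0.685
  ψ₁ = 0.685: g = 0.0751, g' = -0.915 → ψ₁ = 0.767
  ψ₁ = 0.767: g = -0.0013, g' = -0.953 → ψ₁ = 0.765
Converged at ψ₁ = 0.765.
Drum-1 compositions:
  chloroform: x = 0.189, y = 0.655
  toluene: x = 0.223, y = 0.145
  p-xylene: x = 0.588, y = 0.200
Drum-2 feed = drum-1 vapor: z₂ = (0.6554, 0.1447, 0.1999).
Drum 2:
Rachford–Rice: g(ψ₂) = Σ zᵢ(Kᵢ−1)/(1+ψ₂(Kᵢ−1)) = 0.
Feasibility: ΣzᵢKᵢ = 1.630, Σzᵢ/Kᵢ = 1.481 — both > 1, two phases present.
Iterate (Newton) starting at ψ₂ = 0.5:
  ψ₂ = 0.500: g = 0.1583, g' = -0.815 → ψ₂ = 0.694
  ψ₂ = 0.694: g = -0.0118, g' = -0.979 → ψ₂ = 0.682
Converged at ψ₂ = 0.682.
  chloroform: x = 0.345, y = 0.800
  toluene: x = 0.234, y = 0.103
  p-xylene: x = 0.421, y = 0.097

y_p-xylene (drum 2) = 0.097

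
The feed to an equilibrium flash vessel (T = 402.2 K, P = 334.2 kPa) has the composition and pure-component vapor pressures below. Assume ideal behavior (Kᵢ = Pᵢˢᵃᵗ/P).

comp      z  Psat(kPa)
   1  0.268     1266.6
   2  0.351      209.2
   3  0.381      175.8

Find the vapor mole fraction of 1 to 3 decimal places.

Raoult's law: Kᵢ = Pᵢˢᵃᵗ/P = Pᵢˢᵃᵗ/334.2.
  K_1 = 1266.6/334.2 = 3.78995, K_2 = 209.2/334.2 = 0.62597, K_3 = 175.8/334.2 = 0.52603
Let ψ = V/F and solve Σ zᵢ(Kᵢ−1)/(1+ψ(Kᵢ−1)) = 0.
Feasibility: ΣzᵢKᵢ = 1.436, Σzᵢ/Kᵢ = 1.356 — both > 1, two phases present.
Newton–Raphson from ψ = 0.47:
  ψ = 0.470: g = -0.0681, g' = -0.604 → ψ = 0.357
  ψ = 0.357: g = 0.0055, g' = -0.713 → ψ = 0.365
Converged at ψ = 0.365.
Compositions from xᵢ = zᵢ/(1+ψ(Kᵢ−1)), yᵢ = Kᵢxᵢ:
  1: x = 0.133, y = 0.503
  2: x = 0.407, y = 0.254
  3: x = 0.461, y = 0.242

y_1 = 0.503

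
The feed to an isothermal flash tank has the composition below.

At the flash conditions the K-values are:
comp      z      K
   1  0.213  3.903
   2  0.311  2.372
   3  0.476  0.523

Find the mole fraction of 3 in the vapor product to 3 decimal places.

y_3 = 0.415

Material balance + equilibrium reduce to Σ zᵢ(Kᵢ−1)/(1+V/F(Kᵢ−1)) = 0.
Check two-phase: ΣzᵢKᵢ = 1.818 > 1 and Σzᵢ/Kᵢ = 1.096 > 1, so g(0) = 0.818 > 0 and g(1) = -0.096 < 0.
Newton iteration, V/F⁰ = 0.6:
  V/F = 0.600: g = 0.1415, g' = -0.627 → V/F = 0.825
  V/F = 0.825: g = 0.0076, g' = -0.579 → V/F = 0.839
Converged at V/F = 0.839.
Compositions from xᵢ = zᵢ/(1+V/F(Kᵢ−1)), yᵢ = Kᵢxᵢ:
  1: x = 0.062, y = 0.242
  2: x = 0.145, y = 0.343
  3: x = 0.793, y = 0.415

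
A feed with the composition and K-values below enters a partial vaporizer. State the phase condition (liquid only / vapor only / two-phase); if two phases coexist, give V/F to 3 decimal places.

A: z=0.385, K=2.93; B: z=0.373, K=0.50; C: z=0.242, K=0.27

two-phase, V/F = 0.328

ΣzᵢKᵢ = 1.380; Σzᵢ/Kᵢ = 1.774.
Both exceed 1, so a two-phase solution exists.
Material balance + equilibrium reduce to Σ zᵢ(Kᵢ−1)/(1+ψ(Kᵢ−1)) = 0.
Newton iteration, ψ⁰ = 0.5:
  ψ = 0.500: g = -0.1487, g' = -0.857 → ψ = 0.326
  ψ = 0.326: g = 0.0010, g' = -0.895 → ψ = 0.328
Converged at ψ = 0.328.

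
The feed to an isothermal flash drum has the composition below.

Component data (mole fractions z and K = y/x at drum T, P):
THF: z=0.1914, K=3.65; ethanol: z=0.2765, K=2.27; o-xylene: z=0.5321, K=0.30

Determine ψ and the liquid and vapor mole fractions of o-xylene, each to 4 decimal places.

ψ = 0.3625, x_o-xylene = 0.7131, y_o-xylene = 0.2139

Material balance + equilibrium reduce to Σ zᵢ(Kᵢ−1)/(1+ψ(Kᵢ−1)) = 0.
Check two-phase: ΣzᵢKᵢ = 1.4859 > 1 and Σzᵢ/Kᵢ = 1.9479 > 1, so g(0) = 0.4859 > 0 and g(1) = -0.9479 < 0.
Newton–Raphson from ψ = 0.5:
  ψ = 0.5000: g = -0.14010, g' = -1.0326 → ψ = 0.3643
  ψ = 0.3643: g = -0.00184, g' = -1.0262 → ψ = 0.3625
Converged at ψ = 0.3625.
Compositions from xᵢ = zᵢ/(1+ψ(Kᵢ−1)), yᵢ = Kᵢxᵢ:
  THF: x = 0.0976, y = 0.3563
  ethanol: x = 0.1893, y = 0.4298
  o-xylene: x = 0.7131, y = 0.2139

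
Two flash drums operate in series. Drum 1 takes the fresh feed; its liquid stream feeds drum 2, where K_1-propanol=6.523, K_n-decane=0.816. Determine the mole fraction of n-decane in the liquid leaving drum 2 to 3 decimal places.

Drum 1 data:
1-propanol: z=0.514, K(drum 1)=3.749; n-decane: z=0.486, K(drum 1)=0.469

x_n-decane (drum 2) = 0.968

Drum 1:
Let ψ₁ = V/F and solve Σ zᵢ(Kᵢ−1)/(1+ψ₁(Kᵢ−1)) = 0.
Check two-phase: ΣzᵢKᵢ = 2.155 > 1 and Σzᵢ/Kᵢ = 1.173 > 1, so g(0) = 1.155 > 0 and g(1) = -0.173 < 0.
Binary case is linear: z₁(K₁−1)(1+ψ₁(K₂−1)) + z₂(K₂−1)(1+ψ₁(K₁−1)) = 0
⇒ ψ₁ = [z₁(K₁−1)+z₂(K₂−1)] / [−(K₁−1)(K₂−1)] = 1.1549/1.4597 = 0.791
Drum-1 compositions:
  1-propanol: x = 0.162, y = 0.607
  n-decane: x = 0.838, y = 0.393
Drum-2 feed = drum-1 liquid: z₂ = (0.1619, 0.8381).
Drum 2:
Rachford–Rice: g(ψ₂) = Σ zᵢ(Kᵢ−1)/(1+ψ₂(Kᵢ−1)) = 0.
g(0) = ΣzᵢKᵢ − 1 = 0.740 and g(1) = 1 − Σzᵢ/Kᵢ = -0.052, so a root lies in (0, 1).
Binary case is linear: z₁(K₁−1)(1+ψ₂(K₂−1)) + z₂(K₂−1)(1+ψ₂(K₁−1)) = 0
⇒ ψ₂ = [z₁(K₁−1)+z₂(K₂−1)] / [−(K₁−1)(K₂−1)] = 0.7399/1.0162 = 0.728
  1-propanol: x = 0.032, y = 0.210
  n-decane: x = 0.968, y = 0.790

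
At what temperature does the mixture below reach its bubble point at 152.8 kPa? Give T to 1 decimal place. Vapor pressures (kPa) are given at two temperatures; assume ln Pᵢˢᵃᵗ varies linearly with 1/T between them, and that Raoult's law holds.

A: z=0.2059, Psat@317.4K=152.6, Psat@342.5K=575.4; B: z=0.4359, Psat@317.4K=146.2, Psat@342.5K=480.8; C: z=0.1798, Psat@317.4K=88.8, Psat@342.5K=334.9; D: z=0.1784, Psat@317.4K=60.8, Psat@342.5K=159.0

T = 321.7 K

Bubble-point temperature: ΣzᵢPᵢˢᵃᵗ(T) = P. Interpolate ln Pᵢˢᵃᵗ = aᵢ + bᵢ/T.
  T = 317.4 K: ΣzᵢPᵢˢᵃᵗ = 121.96 kPa
  T = 342.5 K: ΣzᵢPᵢˢᵃᵗ = 416.64 kPa
  T = 329.9 K: ΣzᵢPᵢˢᵃᵗ = 229.89 kPa
  T = 323.6 K: ΣzᵢPᵢˢᵃᵗ = 167.99 kPa
  T = 320.5 K: ΣzᵢPᵢˢᵃᵗ = 143.34 kPa
  T = 322.1 K: ΣzᵢPᵢˢᵃᵗ = 155.63 kPa
Interpolating between 320.5 K and 322.1 K gives T ≈ 321.7 K.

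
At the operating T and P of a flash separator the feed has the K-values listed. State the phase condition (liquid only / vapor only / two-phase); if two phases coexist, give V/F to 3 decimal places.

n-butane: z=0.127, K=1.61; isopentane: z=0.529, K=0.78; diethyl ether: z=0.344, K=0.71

ΣzᵢKᵢ = 0.861; Σzᵢ/Kᵢ = 1.242.
Since ΣzᵢKᵢ < 1 the mixture is below its bubble point — single liquid phase.

liquid only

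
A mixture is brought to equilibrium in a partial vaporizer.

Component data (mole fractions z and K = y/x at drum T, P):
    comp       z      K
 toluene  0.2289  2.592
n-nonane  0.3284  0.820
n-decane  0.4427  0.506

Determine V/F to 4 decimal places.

V/F = 0.1446

Rachford–Rice: g(V/F) = Σ zᵢ(Kᵢ−1)/(1+V/F(Kᵢ−1)) = 0.
Check two-phase: ΣzᵢKᵢ = 1.0866 > 1 and Σzᵢ/Kᵢ = 1.3637 > 1, so g(0) = 0.0866 > 0 and g(1) = -0.3637 < 0.
Iterate (Newton) starting at V/F = 0.5:
  V/F = 0.5000: g = -0.15249, g' = -0.3832 → V/F = 0.1021
  V/F = 0.1021: g = 0.02293, g' = -0.5601 → V/F = 0.1430
  V/F = 0.1430: g = 0.00082, g' = -0.5212 → V/F = 0.1446
Converged at V/F = 0.1446.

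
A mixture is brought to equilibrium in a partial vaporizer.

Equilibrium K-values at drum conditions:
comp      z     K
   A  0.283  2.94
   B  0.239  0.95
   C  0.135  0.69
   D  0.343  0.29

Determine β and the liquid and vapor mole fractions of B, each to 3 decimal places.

Let β = V/F and solve Σ zᵢ(Kᵢ−1)/(1+β(Kᵢ−1)) = 0.
Feasibility: ΣzᵢKᵢ = 1.252, Σzᵢ/Kᵢ = 1.726 — both > 1, two phases present.
Newton iteration, β⁰ = 0.34:
  β = 0.340: g = -0.0491, g' = -0.704 → β = 0.270
  β = 0.270: g = 0.0011, g' = -0.739 → β = 0.272
Converged at β = 0.272.
Compositions from xᵢ = zᵢ/(1+β(Kᵢ−1)), yᵢ = Kᵢxᵢ:
  A: x = 0.185, y = 0.545
  B: x = 0.242, y = 0.230
  C: x = 0.147, y = 0.102
  D: x = 0.425, y = 0.123

β = 0.272, x_B = 0.242, y_B = 0.230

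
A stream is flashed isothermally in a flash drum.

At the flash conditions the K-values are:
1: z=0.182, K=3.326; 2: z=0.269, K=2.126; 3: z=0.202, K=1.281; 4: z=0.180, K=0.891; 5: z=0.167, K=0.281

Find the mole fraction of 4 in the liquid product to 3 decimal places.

Let ψ = V/F and solve Σ zᵢ(Kᵢ−1)/(1+ψ(Kᵢ−1)) = 0.
g(0) = ΣzᵢKᵢ − 1 = 0.643 and g(1) = 1 − Σzᵢ/Kᵢ = -0.135, so a root lies in (0, 1).
Newton iteration, ψ⁰ = 0.58:
  ψ = 0.580: g = 0.1853, g' = -0.571 → ψ = 0.904
  ψ = 0.904: g = -0.0333, g' = -0.904 → ψ = 0.868
  ψ = 0.868: g = -0.0017, g' = -0.818 → ψ = 0.865
Converged at ψ = 0.865.
Compositions from xᵢ = zᵢ/(1+ψ(Kᵢ−1)), yᵢ = Kᵢxᵢ:
  1: x = 0.060, y = 0.201
  2: x = 0.136, y = 0.290
  3: x = 0.162, y = 0.208
  4: x = 0.199, y = 0.177
  5: x = 0.442, y = 0.124

x_4 = 0.199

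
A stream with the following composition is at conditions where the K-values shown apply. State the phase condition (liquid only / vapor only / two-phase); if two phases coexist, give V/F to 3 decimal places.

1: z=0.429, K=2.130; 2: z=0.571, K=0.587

two-phase, V/F = 0.533

ΣzᵢKᵢ = 1.249; Σzᵢ/Kᵢ = 1.174.
Both exceed 1, so a two-phase solution exists.
Binary case is linear: z₁(K₁−1)(1+ψ(K₂−1)) + z₂(K₂−1)(1+ψ(K₁−1)) = 0
⇒ ψ = [z₁(K₁−1)+z₂(K₂−1)] / [−(K₁−1)(K₂−1)] = 0.2489/0.4667 = 0.533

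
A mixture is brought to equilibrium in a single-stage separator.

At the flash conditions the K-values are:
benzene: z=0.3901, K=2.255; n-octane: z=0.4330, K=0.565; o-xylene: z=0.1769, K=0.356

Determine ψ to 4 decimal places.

ψ = 0.2960

Rachford–Rice: g(ψ) = Σ zᵢ(Kᵢ−1)/(1+ψ(Kᵢ−1)) = 0.
g(0) = ΣzᵢKᵢ − 1 = 0.1873 and g(1) = 1 − Σzᵢ/Kᵢ = -0.4363, so a root lies in (0, 1).
Newton iteration, ψ⁰ = 0.5:
  ψ = 0.5000: g = -0.10792, g' = -0.5254 → ψ = 0.2946
  ψ = 0.2946: g = 0.00080, g' = -0.5470 → ψ = 0.2960
Converged at ψ = 0.2960.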